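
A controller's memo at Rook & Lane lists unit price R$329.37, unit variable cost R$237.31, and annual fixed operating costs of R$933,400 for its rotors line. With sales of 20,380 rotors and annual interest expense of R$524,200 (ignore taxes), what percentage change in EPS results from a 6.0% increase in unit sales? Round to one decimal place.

+26.9%

At 20,380 units, contribution = 20,380 × R$92.06 = R$1,876,182.80.
EBIT = R$1,876,182.80 − R$933,400 = R$942,782.80.
After interest of R$524,200.00, pre-tax earnings = R$418,582.80.
Degree of combined leverage = contribution ÷ (EBIT − I) = R$1,876,182.80 ÷ R$418,582.80 = 4.4822.
%ΔEPS = DCL × %ΔSales = 4.4822 × +6.0% = +26.9%.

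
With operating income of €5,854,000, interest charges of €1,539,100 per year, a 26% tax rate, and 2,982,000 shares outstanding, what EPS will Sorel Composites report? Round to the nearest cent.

€1.07

Interest = €1,539,100.00, so EBT = €5,854,000 − €1,539,100.00 = €4,314,900.00.
After tax at 26%: net income = €4,314,900.00 × 0.74 = €3,193,026.00.
EPS = €3,193,026.00 ÷ 2,982,000 = €1.07.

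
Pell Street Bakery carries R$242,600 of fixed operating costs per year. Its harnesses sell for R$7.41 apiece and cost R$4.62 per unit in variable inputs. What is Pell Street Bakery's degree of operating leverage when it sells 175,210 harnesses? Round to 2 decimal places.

At 175,210 units, contribution = 175,210 × R$2.79 = R$488,835.90.
Operating income = contribution − fixed costs = R$488,835.90 − R$242,600 = R$246,235.90.
Degree of operating leverage = R$488,835.90 / R$246,235.90 = 1.9852.

1.99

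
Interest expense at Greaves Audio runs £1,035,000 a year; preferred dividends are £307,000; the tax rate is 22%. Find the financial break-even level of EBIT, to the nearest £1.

Preferred dividends are paid after tax, so their pre-tax equivalent is £307,000 ÷ (1 − 0.22) = £393,589.74.
Financial break-even EBIT = interest + D_p ÷ (1 − t) = £1,035,000 + £393,589.74 = £1,428,589.74.

£1,428,590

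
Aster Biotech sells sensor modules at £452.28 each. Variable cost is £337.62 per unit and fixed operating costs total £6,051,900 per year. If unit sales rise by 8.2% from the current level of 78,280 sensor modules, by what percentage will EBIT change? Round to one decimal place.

+25.2%

At 78,280 units, contribution = 78,280 × £114.66 = £8,975,584.80.
Operating income = contribution − fixed costs = £8,975,584.80 − £6,051,900 = £2,923,684.80.
DOL = contribution ÷ EBIT = £8,975,584.80 ÷ £2,923,684.80 = 3.0700.
So EBIT moves 3.0700 × (+8.2%) = +25.2%.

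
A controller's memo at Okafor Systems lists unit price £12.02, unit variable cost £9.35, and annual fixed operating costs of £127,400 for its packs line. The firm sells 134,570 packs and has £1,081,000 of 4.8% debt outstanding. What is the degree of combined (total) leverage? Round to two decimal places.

2.00

Contribution at this volume is 134,570 × £2.67 = £359,301.90.
Subtracting fixed costs: EBIT = £359,301.90 − £127,400 = £231,901.90. Interest = £51,888.00, so EBIT − I = £180,013.90.
Degree of total leverage = total CM / (EBIT − interest) = £359,301.90 / £180,013.90 = 1.9960.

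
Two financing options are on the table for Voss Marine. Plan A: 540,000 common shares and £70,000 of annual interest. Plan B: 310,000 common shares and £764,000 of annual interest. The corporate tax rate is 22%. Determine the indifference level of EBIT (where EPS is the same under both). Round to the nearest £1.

£1,699,391

At indifference, (EBIT − 70,000)(1 − t)/540,000 = (EBIT − 764,000)(1 − t)/310,000.
The (1 − t) factor cancels: (EBIT − 70,000) × 310,000 = (EBIT − 764,000) × 540,000.
Solving, EBIT = (764,000·540,000 − 70,000·310,000) / (540,000 − 310,000) = 390,860,000,000 / 230,000 = 1,699,391.30.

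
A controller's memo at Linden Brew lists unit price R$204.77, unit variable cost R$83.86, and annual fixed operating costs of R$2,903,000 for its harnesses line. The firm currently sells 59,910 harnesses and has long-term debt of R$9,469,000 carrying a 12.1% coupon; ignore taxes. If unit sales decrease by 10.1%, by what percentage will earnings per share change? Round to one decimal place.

Total contribution margin = 59,910 × R$120.91 = R$7,243,718.10.
Subtracting fixed costs: EBIT = R$7,243,718.10 − R$2,903,000 = R$4,340,718.10.
Interest = R$1,145,749.00, so EBIT − I = R$3,194,969.10.
Degree of combined leverage = contribution ÷ (EBIT − I) = R$7,243,718.10 ÷ R$3,194,969.10 = 2.2672.
%ΔEPS = DCL × %ΔSales = 2.2672 × -10.1% = -22.9%.

-22.9%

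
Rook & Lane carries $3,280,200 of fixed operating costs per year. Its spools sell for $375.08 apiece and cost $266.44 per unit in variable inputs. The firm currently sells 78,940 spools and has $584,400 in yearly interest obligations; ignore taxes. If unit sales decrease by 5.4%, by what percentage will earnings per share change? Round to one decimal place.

At 78,940 units, contribution = 78,940 × $108.64 = $8,576,041.60.
EBIT = $8,576,041.60 − $3,280,200 = $5,295,841.60.
After interest of $584,400.00, pre-tax earnings = $4,711,441.60.
DCL = total CM / (EBIT − I) = $8,576,041.60 / $4,711,441.60 = 1.8203.
EPS therefore changes by 1.8203 × (-5.4%) = -9.8%.

-9.8%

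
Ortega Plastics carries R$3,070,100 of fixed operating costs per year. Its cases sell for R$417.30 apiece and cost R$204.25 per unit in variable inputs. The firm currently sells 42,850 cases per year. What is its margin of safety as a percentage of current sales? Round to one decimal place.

Unit CM = price − variable cost = R$417.30 − R$204.25 = R$213.05. Break-even units = R$3,070,100 ÷ R$213.05 = 14,410.23; break-even revenue = 14,410.23 × R$417.30 = R$6,013,389.96.
Current sales = 42,850 × R$417.30 = R$17,881,305.00.
Margin of safety = (R$17,881,305.00 − R$6,013,389.96) ÷ R$17,881,305.00 = 66.4%.

66.4%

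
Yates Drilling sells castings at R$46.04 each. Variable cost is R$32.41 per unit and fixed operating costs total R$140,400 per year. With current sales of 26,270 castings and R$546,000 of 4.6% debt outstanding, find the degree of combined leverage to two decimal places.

1.86

Total contribution margin = 26,270 × R$13.63 = R$358,060.10.
Operating income = contribution − fixed costs = R$358,060.10 − R$140,400 = R$217,660.10. Interest = R$25,116.00, so EBIT − I = R$192,544.10.
Degree of total leverage = total CM / (EBIT − interest) = R$358,060.10 / R$192,544.10 = 1.8596.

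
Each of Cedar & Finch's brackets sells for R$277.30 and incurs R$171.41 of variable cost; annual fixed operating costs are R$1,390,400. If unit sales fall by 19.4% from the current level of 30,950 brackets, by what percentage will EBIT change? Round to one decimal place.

Total contribution margin = 30,950 × R$105.89 = R$3,277,295.50.
Operating income = contribution − fixed costs = R$3,277,295.50 − R$1,390,400 = R$1,886,895.50.
Degree of operating leverage = R$3,277,295.50 / R$1,886,895.50 = 1.7369.
Operating income changes by 1.7369 × -19.4% = -33.7%.

-33.7%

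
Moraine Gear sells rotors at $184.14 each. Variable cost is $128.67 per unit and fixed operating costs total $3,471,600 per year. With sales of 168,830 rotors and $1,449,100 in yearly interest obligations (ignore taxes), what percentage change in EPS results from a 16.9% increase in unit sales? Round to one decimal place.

At 168,830 units, contribution = 168,830 × $55.47 = $9,365,000.10.
Subtracting fixed costs: EBIT = $9,365,000.10 − $3,471,600 = $5,893,400.10.
After interest of $1,449,100.00, pre-tax earnings = $4,444,300.10.
Degree of combined leverage = contribution ÷ (EBIT − I) = $9,365,000.10 ÷ $4,444,300.10 = 2.1072.
EPS therefore changes by 2.1072 × (+16.9%) = +35.6%.

+35.6%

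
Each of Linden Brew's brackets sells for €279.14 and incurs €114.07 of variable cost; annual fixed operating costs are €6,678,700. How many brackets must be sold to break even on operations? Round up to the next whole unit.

40,460 brackets

Each unit contributes €279.14 − €114.07 = €165.07.
Break-even volume = fixed costs ÷ CM per unit = €6,678,700 ÷ €165.07 = 40,459.80, so 40,460 brackets.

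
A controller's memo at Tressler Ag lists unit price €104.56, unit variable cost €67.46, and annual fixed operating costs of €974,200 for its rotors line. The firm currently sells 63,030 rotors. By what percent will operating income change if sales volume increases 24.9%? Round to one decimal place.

+42.7%

Contribution at this volume is 63,030 × €37.10 = €2,338,413.00.
Operating income = contribution − fixed costs = €2,338,413.00 − €974,200 = €1,364,213.00.
DOL = contribution ÷ EBIT = €2,338,413.00 ÷ €1,364,213.00 = 1.7141.
Operating income changes by 1.7141 × +24.9% = +42.7%.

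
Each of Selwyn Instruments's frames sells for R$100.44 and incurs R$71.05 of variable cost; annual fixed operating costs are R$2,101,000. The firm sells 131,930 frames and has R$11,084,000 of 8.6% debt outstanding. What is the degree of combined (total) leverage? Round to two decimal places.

4.71

Contribution at this volume is 131,930 × R$29.39 = R$3,877,422.70.
Subtracting fixed costs: EBIT = R$3,877,422.70 − R$2,101,000 = R$1,776,422.70. Interest = R$953,224.00.
DOL = R$3,877,422.70 ÷ R$1,776,422.70 = 2.1827; DFL = R$1,776,422.70 ÷ R$823,198.70 = 2.1580.
DCL = DOL × DFL = 2.1827 × 2.1580 = 4.7103.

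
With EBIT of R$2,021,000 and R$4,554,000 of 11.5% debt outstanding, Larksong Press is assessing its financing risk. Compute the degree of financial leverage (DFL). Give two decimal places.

1.35

Annual interest charges come to R$523,710.00.
Degree of financial leverage = EBIT / (EBIT − interest) = R$2,021,000 / R$1,497,290.00 = 1.3498.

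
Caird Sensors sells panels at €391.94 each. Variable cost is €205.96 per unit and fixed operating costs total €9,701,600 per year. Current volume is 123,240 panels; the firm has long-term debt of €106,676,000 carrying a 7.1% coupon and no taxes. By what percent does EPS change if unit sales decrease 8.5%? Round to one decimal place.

At 123,240 units, contribution = 123,240 × €185.98 = €22,920,175.20.
EBIT = €22,920,175.20 − €9,701,600 = €13,218,575.20.
After interest of €7,573,996.00, pre-tax earnings = €5,644,579.20.
Degree of combined leverage = contribution ÷ (EBIT − I) = €22,920,175.20 ÷ €5,644,579.20 = 4.0606.
EPS therefore changes by 4.0606 × (-8.5%) = -34.5%.

-34.5%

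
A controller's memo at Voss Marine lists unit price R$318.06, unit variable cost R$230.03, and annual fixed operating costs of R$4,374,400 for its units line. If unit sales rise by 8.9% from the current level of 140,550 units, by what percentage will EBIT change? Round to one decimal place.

+13.8%

Contribution at this volume is 140,550 × R$88.03 = R$12,372,616.50.
Subtracting fixed costs: EBIT = R$12,372,616.50 − R$4,374,400 = R$7,998,216.50.
Degree of operating leverage = R$12,372,616.50 / R$7,998,216.50 = 1.5469.
Operating income changes by 1.5469 × +8.9% = +13.8%.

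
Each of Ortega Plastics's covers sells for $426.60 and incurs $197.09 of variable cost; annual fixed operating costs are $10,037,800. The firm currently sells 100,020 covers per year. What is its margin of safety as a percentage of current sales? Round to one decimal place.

56.3%

Each unit contributes $426.60 − $197.09 = $229.51. Break-even units = $10,037,800 ÷ $229.51 = 43,735.78; break-even revenue = 43,735.78 × $426.60 = $18,657,685.85.
Current sales = 100,020 × $426.60 = $42,668,532.00.
Margin of safety = ($42,668,532.00 − $18,657,685.85) ÷ $42,668,532.00 = 56.3%.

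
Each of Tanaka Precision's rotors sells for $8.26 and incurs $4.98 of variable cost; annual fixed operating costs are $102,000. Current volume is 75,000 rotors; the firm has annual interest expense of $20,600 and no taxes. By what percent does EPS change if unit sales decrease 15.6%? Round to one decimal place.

Contribution at this volume is 75,000 × $3.28 = $246,000.00.
Operating income = contribution − fixed costs = $246,000.00 − $102,000 = $144,000.00.
Interest = $20,600.00, so EBIT − I = $123,400.00.
DCL = total CM / (EBIT − I) = $246,000.00 / $123,400.00 = 1.9935.
EPS therefore changes by 1.9935 × (-15.6%) = -31.1%.

-31.1%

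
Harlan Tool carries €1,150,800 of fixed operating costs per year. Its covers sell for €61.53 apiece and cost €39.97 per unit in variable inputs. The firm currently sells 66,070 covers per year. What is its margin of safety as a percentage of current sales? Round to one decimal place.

19.2%

Contribution margin per unit = €61.53 − €39.97 = €21.56. Break-even units = €1,150,800 ÷ €21.56 = 53,376.62; break-even revenue = 53,376.62 × €61.53 = €3,284,263.64.
Current sales = 66,070 × €61.53 = €4,065,287.10.
Margin of safety = (€4,065,287.10 − €3,284,263.64) ÷ €4,065,287.10 = 19.2%.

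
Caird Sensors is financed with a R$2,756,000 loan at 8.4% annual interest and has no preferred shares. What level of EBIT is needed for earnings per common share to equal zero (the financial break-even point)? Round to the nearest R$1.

Annual interest = 8.4% × R$2,756,000 = R$231,504.00.
Without preferred stock the financial break-even is simply EBIT = interest = R$231,504.00.

R$231,504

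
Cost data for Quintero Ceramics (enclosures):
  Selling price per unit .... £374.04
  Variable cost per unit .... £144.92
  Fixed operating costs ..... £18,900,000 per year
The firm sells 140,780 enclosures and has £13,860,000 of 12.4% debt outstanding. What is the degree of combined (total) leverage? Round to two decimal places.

2.77

At 140,780 units, contribution = 140,780 × £229.12 = £32,255,513.60.
Subtracting fixed costs: EBIT = £32,255,513.60 − £18,900,000 = £13,355,513.60. Interest = £1,718,640.00, so EBIT − I = £11,636,873.60.
DCL = contribution ÷ (EBIT − I) = £32,255,513.60 ÷ £11,636,873.60 = 2.7718.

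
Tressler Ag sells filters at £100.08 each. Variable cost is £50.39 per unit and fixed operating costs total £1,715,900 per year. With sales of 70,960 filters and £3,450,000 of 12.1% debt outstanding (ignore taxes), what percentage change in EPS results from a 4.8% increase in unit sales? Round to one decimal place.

+12.2%

Total contribution margin = 70,960 × £49.69 = £3,526,002.40.
Operating income = contribution − fixed costs = £3,526,002.40 − £1,715,900 = £1,810,102.40.
After interest of £417,450.00, pre-tax earnings = £1,392,652.40.
Degree of combined leverage = contribution ÷ (EBIT − I) = £3,526,002.40 ÷ £1,392,652.40 = 2.5319.
EPS therefore changes by 2.5319 × (+4.8%) = +12.2%.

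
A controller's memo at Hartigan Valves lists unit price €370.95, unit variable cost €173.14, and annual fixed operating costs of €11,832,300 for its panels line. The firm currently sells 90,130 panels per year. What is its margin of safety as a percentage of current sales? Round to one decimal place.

Contribution margin per unit = €370.95 − €173.14 = €197.81. Break-even units = €11,832,300 ÷ €197.81 = 59,816.49; break-even revenue = 59,816.49 × €370.95 = €22,188,927.18.
Actual sales revenue = 90,130 × €370.95 = €33,433,723.50.
Margin of safety = (€33,433,723.50 − €22,188,927.18) ÷ €33,433,723.50 = 33.6%.

33.6%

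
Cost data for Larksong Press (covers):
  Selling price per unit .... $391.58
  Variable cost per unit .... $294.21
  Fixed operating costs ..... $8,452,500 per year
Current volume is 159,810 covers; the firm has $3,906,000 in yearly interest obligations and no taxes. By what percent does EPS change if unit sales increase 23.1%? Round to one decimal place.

+112.3%

At 159,810 units, contribution = 159,810 × $97.37 = $15,560,699.70.
EBIT = $15,560,699.70 − $8,452,500 = $7,108,199.70.
Interest = $3,906,000.00, so EBIT − I = $3,202,199.70.
Degree of combined leverage = contribution ÷ (EBIT − I) = $15,560,699.70 ÷ $3,202,199.70 = 4.8594.
EPS therefore changes by 4.8594 × (+23.1%) = +112.3%.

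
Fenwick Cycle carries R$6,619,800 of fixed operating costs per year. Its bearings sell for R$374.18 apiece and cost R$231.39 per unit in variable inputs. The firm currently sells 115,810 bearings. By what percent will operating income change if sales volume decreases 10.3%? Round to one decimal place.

Contribution at this volume is 115,810 × R$142.79 = R$16,536,509.90.
Subtracting fixed costs: EBIT = R$16,536,509.90 − R$6,619,800 = R$9,916,709.90.
DOL = contribution ÷ EBIT = R$16,536,509.90 ÷ R$9,916,709.90 = 1.6675.
Operating income changes by 1.6675 × -10.3% = -17.2%.

-17.2%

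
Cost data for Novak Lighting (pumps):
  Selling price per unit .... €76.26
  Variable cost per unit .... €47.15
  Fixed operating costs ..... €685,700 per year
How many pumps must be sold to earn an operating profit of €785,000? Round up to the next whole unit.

Each unit contributes €76.26 − €47.15 = €29.11.
Units = (FC + target) / CM = (€685,700 + €785,000) / €29.11 = 50,522.16, so 50,523 pumps.

50,523 pumps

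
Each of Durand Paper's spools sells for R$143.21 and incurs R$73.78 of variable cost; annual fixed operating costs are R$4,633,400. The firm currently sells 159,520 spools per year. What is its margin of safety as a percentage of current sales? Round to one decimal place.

Each unit contributes R$143.21 − R$73.78 = R$69.43. Break-even units = R$4,633,400 ÷ R$69.43 = 66,734.84; break-even revenue = 66,734.84 × R$143.21 = R$9,557,096.56.
Current sales = 159,520 × R$143.21 = R$22,844,859.20.
Margin of safety = (R$22,844,859.20 − R$9,557,096.56) ÷ R$22,844,859.20 = 58.2%.

58.2%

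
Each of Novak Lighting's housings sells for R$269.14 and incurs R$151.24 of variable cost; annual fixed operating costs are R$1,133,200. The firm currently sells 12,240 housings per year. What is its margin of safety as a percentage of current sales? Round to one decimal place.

Each unit contributes R$269.14 − R$151.24 = R$117.90. Break-even units = R$1,133,200 ÷ R$117.90 = 9,611.54; break-even revenue = 9,611.54 × R$269.14 = R$2,586,848.58.
Actual sales revenue = 12,240 × R$269.14 = R$3,294,273.60.
Margin of safety = (R$3,294,273.60 − R$2,586,848.58) ÷ R$3,294,273.60 = 21.5%.

21.5%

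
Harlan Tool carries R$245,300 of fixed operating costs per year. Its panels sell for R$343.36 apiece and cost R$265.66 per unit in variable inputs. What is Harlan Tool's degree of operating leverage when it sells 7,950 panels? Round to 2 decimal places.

1.66

Total contribution margin = 7,950 × R$77.70 = R$617,715.00.
Subtracting fixed costs: EBIT = R$617,715.00 − R$245,300 = R$372,415.00.
So DOL = total CM / EBIT = R$617,715.00 / R$372,415.00 = 1.6587.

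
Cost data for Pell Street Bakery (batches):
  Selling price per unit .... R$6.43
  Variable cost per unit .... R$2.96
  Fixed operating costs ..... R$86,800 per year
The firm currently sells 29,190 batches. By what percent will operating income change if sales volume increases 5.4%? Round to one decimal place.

+37.7%

Contribution at this volume is 29,190 × R$3.47 = R$101,289.30.
Operating income = contribution − fixed costs = R$101,289.30 − R$86,800 = R$14,489.30.
DOL = contribution ÷ EBIT = R$101,289.30 ÷ R$14,489.30 = 6.9906.
%ΔEBIT = DOL × %ΔSales = 6.9906 × +5.4% = +37.7%.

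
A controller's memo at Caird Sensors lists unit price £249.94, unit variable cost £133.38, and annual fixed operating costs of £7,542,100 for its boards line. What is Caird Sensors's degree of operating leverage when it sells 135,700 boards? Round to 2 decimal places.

1.91

At 135,700 units, contribution = 135,700 × £116.56 = £15,817,192.00.
Subtracting fixed costs: EBIT = £15,817,192.00 − £7,542,100 = £8,275,092.00.
So DOL = total CM / EBIT = £15,817,192.00 / £8,275,092.00 = 1.9114.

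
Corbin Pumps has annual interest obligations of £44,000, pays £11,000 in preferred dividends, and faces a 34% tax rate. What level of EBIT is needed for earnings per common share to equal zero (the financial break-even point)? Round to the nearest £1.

£60,667

Preferred dividends are paid after tax, so their pre-tax equivalent is £11,000 ÷ (1 − 0.34) = £16,666.67.
Financial break-even EBIT = interest + D_p ÷ (1 − t) = £44,000 + £16,666.67 = £60,666.67.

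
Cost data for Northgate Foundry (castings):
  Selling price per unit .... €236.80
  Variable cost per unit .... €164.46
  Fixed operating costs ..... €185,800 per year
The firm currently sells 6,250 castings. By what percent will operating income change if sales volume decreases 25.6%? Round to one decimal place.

Contribution at this volume is 6,250 × €72.34 = €452,125.00.
Subtracting fixed costs: EBIT = €452,125.00 − €185,800 = €266,325.00.
Degree of operating leverage = €452,125.00 / €266,325.00 = 1.6976.
Operating income changes by 1.6976 × -25.6% = -43.5%.

-43.5%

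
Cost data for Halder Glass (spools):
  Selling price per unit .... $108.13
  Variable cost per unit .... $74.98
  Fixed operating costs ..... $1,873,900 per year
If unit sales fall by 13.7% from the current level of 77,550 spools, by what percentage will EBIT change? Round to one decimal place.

Contribution at this volume is 77,550 × $33.15 = $2,570,782.50.
Subtracting fixed costs: EBIT = $2,570,782.50 − $1,873,900 = $696,882.50.
So DOL = total CM / EBIT = $2,570,782.50 / $696,882.50 = 3.6890.
%ΔEBIT = DOL × %ΔSales = 3.6890 × -13.7% = -50.5%.

-50.5%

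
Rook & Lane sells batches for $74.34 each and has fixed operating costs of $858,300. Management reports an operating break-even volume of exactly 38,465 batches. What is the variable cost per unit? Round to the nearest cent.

$52.03

Contribution per unit must be FC / Q = $858,300 / 38,465 = $22.3138.
Variable cost per unit = $74.34 − $22.3138 = $52.03.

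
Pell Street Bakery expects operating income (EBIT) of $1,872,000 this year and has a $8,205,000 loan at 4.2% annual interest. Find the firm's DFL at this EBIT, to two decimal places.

1.23

Annual interest charges come to $344,610.00.
DFL = EBIT ÷ (EBIT − I) = $1,872,000 ÷ ($1,872,000 − $344,610.00) = $1,872,000 ÷ $1,527,390.00 = 1.2256.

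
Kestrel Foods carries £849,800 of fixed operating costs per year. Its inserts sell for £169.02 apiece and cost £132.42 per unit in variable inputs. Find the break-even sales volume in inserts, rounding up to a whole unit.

23,219 inserts

Unit CM = price − variable cost = £169.02 − £132.42 = £36.60.
Units to break even: £849,800 ÷ £36.60 = 23,218.58, rounded up to 23,219.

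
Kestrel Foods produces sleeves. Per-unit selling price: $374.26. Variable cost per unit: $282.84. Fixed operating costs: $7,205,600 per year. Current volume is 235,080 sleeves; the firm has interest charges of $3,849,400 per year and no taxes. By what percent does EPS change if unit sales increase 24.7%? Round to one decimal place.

+50.9%

Contribution at this volume is 235,080 × $91.42 = $21,491,013.60.
Operating income = contribution − fixed costs = $21,491,013.60 − $7,205,600 = $14,285,413.60.
Interest = $3,849,400.00, so EBIT − I = $10,436,013.60.
Degree of combined leverage = contribution ÷ (EBIT − I) = $21,491,013.60 ÷ $10,436,013.60 = 2.0593.
%ΔEPS = DCL × %ΔSales = 2.0593 × +24.7% = +50.9%.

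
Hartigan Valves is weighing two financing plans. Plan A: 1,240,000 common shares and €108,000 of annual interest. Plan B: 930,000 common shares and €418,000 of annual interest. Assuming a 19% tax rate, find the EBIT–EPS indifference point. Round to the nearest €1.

Set EPS_A = EPS_B: (EBIT − €108,000)(1 − 0.19) ÷ 1,240,000 = (EBIT − €418,000)(1 − 0.19) ÷ 930,000.
Cancelling (1 − t) and cross-multiplying: 930,000·(EBIT − 108,000) = 1,240,000·(EBIT − 418,000).
EBIT × (1,240,000 − 930,000) = 418,000 × 1,240,000 − 108,000 × 930,000 = 417,880,000,000, so EBIT = 417,880,000,000 ÷ 310,000 = 1,348,000.00.

€1,348,000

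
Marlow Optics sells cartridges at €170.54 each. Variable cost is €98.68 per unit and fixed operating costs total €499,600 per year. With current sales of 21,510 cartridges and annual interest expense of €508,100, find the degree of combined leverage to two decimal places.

At 21,510 units, contribution = 21,510 × €71.86 = €1,545,708.60.
EBIT = €1,545,708.60 − €499,600 = €1,046,108.60. Interest = €508,100.00.
DOL = €1,545,708.60 ÷ €1,046,108.60 = 1.4776; DFL = €1,046,108.60 ÷ €538,008.60 = 1.9444.
Combined leverage = 1.4776 × 1.9444 = 2.8730.

2.87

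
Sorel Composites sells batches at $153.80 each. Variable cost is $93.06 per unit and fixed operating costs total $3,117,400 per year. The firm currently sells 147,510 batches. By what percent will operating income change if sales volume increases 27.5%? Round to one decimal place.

+42.2%

Total contribution margin = 147,510 × $60.74 = $8,959,757.40.
Subtracting fixed costs: EBIT = $8,959,757.40 − $3,117,400 = $5,842,357.40.
DOL = contribution ÷ EBIT = $8,959,757.40 ÷ $5,842,357.40 = 1.5336.
%ΔEBIT = DOL × %ΔSales = 1.5336 × +27.5% = +42.2%.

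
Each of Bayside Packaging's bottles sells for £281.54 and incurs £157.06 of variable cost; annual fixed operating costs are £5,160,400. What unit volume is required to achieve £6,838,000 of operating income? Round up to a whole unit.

96,389 bottles

Each unit contributes £281.54 − £157.06 = £124.48.
Need Q such that Q × £124.48 − £5,160,400 = £6,838,000, i.e. Q = £11,998,400 / £124.48 = 96,388.17 → 96,389.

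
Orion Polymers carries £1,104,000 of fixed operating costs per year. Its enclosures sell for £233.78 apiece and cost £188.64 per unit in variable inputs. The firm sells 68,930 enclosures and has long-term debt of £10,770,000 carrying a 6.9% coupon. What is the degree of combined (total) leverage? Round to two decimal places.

2.46

At 68,930 units, contribution = 68,930 × £45.14 = £3,111,500.20.
Subtracting fixed costs: EBIT = £3,111,500.20 − £1,104,000 = £2,007,500.20. Interest = £743,130.00.
DOL = £3,111,500.20 ÷ £2,007,500.20 = 1.5499; DFL = £2,007,500.20 ÷ £1,264,370.20 = 1.5877.
DCL = DOL × DFL = 1.5499 × 1.5877 = 2.4608.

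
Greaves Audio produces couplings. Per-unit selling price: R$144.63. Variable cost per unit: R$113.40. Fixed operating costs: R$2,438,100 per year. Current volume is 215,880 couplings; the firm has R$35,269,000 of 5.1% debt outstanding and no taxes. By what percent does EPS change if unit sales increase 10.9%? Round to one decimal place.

Total contribution margin = 215,880 × R$31.23 = R$6,741,932.40.
EBIT = R$6,741,932.40 − R$2,438,100 = R$4,303,832.40.
After interest of R$1,798,719.00, pre-tax earnings = R$2,505,113.40.
DCL = total CM / (EBIT − I) = R$6,741,932.40 / R$2,505,113.40 = 2.6913.
EPS therefore changes by 2.6913 × (+10.9%) = +29.3%.

+29.3%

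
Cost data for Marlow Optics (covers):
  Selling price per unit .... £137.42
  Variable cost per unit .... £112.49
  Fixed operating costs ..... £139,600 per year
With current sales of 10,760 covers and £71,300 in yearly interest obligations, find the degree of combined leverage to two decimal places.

At 10,760 units, contribution = 10,760 × £24.93 = £268,246.80.
EBIT = £268,246.80 − £139,600 = £128,646.80. Interest = £71,300.00.
DOL = £268,246.80 ÷ £128,646.80 = 2.0851; DFL = £128,646.80 ÷ £57,346.80 = 2.2433.
DCL = DOL × DFL = 2.0851 × 2.2433 = 4.6775.

4.68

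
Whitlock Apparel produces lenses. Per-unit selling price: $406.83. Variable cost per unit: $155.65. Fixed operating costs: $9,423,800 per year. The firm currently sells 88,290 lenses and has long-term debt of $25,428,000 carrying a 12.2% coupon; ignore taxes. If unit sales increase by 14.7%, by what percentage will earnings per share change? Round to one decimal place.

Total contribution margin = 88,290 × $251.18 = $22,176,682.20.
Operating income = contribution − fixed costs = $22,176,682.20 − $9,423,800 = $12,752,882.20.
Interest = $3,102,216.00, so EBIT − I = $9,650,666.20.
Degree of combined leverage = contribution ÷ (EBIT − I) = $22,176,682.20 ÷ $9,650,666.20 = 2.2979.
%ΔEPS = DCL × %ΔSales = 2.2979 × +14.7% = +33.8%.

+33.8%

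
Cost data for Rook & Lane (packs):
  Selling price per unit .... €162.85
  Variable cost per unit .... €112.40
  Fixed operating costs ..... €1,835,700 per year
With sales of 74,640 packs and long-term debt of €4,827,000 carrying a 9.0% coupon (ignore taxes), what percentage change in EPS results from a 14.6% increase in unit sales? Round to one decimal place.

+36.8%

Contribution at this volume is 74,640 × €50.45 = €3,765,588.00.
EBIT = €3,765,588.00 − €1,835,700 = €1,929,888.00.
Interest = €434,430.00, so EBIT − I = €1,495,458.00.
DCL = total CM / (EBIT − I) = €3,765,588.00 / €1,495,458.00 = 2.5180.
%ΔEPS = DCL × %ΔSales = 2.5180 × +14.6% = +36.8%.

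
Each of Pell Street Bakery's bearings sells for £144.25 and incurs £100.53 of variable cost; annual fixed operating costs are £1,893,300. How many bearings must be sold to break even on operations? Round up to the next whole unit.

43,306 bearings

Contribution margin per unit = £144.25 − £100.53 = £43.72.
Units to break even: £1,893,300 ÷ £43.72 = 43,305.12, rounded up to 43,306.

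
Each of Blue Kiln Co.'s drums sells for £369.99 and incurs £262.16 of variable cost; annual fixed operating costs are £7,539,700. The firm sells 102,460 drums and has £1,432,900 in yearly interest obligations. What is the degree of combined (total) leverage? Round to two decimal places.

Total contribution margin = 102,460 × £107.83 = £11,048,261.80.
Subtracting fixed costs: EBIT = £11,048,261.80 − £7,539,700 = £3,508,561.80. Interest = £1,432,900.00, so EBIT − I = £2,075,661.80.
Degree of total leverage = total CM / (EBIT − interest) = £11,048,261.80 / £2,075,661.80 = 5.3228.

5.32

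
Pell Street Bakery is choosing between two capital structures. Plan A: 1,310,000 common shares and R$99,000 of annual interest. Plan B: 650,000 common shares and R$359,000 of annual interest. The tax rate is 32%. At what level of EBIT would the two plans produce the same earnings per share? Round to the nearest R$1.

R$615,061

At indifference, (EBIT − 99,000)(1 − t)/1,310,000 = (EBIT − 359,000)(1 − t)/650,000.
The (1 − t) factor cancels: (EBIT − 99,000) × 650,000 = (EBIT − 359,000) × 1,310,000.
Solving, EBIT = (359,000·1,310,000 − 99,000·650,000) / (1,310,000 − 650,000) = 405,940,000,000 / 660,000 = 615,060.61.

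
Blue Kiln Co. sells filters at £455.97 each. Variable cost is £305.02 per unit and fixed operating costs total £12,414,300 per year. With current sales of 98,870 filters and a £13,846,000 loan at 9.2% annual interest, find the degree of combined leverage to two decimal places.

Contribution at this volume is 98,870 × £150.95 = £14,924,426.50.
Subtracting fixed costs: EBIT = £14,924,426.50 − £12,414,300 = £2,510,126.50. Interest = £1,273,832.00, so EBIT − I = £1,236,294.50.
DCL = contribution ÷ (EBIT − I) = £14,924,426.50 ÷ £1,236,294.50 = 12.0719.

12.07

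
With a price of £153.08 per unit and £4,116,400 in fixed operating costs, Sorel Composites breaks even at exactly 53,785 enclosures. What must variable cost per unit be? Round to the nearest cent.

£76.55

Contribution per unit must be FC / Q = £4,116,400 / 53,785 = £76.5343.
Variable cost per unit = £153.08 − £76.5343 = £76.55.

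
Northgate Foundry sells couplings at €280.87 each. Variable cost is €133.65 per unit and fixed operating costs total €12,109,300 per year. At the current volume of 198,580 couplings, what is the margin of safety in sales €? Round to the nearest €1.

€32,672,739

Contribution margin per unit = €280.87 − €133.65 = €147.22. Break-even units = €12,109,300 ÷ €147.22 = 82,253.09; break-even revenue = 82,253.09 × €280.87 = €23,102,425.56.
Current sales = 198,580 × €280.87 = €55,775,164.60.
Margin of safety = €55,775,164.60 − €23,102,425.56 = €32,672,739.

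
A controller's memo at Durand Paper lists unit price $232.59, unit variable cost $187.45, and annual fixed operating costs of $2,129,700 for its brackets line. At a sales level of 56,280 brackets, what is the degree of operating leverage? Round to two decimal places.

6.18

Contribution at this volume is 56,280 × $45.14 = $2,540,479.20.
Subtracting fixed costs: EBIT = $2,540,479.20 − $2,129,700 = $410,779.20.
DOL = contribution ÷ EBIT = $2,540,479.20 ÷ $410,779.20 = 6.1845.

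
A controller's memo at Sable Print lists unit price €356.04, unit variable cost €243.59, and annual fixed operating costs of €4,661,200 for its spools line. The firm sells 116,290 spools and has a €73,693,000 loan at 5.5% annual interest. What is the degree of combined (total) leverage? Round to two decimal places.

At 116,290 units, contribution = 116,290 × €112.45 = €13,076,810.50.
Subtracting fixed costs: EBIT = €13,076,810.50 − €4,661,200 = €8,415,610.50. Interest = €4,053,115.00, so EBIT − I = €4,362,495.50.
Degree of total leverage = total CM / (EBIT − interest) = €13,076,810.50 / €4,362,495.50 = 2.9976.

3.00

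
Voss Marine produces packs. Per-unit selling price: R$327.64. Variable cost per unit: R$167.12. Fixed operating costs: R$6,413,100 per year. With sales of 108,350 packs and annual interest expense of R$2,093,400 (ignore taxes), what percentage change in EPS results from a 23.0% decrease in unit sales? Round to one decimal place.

At 108,350 units, contribution = 108,350 × R$160.52 = R$17,392,342.00.
Operating income = contribution − fixed costs = R$17,392,342.00 − R$6,413,100 = R$10,979,242.00.
After interest of R$2,093,400.00, pre-tax earnings = R$8,885,842.00.
Degree of combined leverage = contribution ÷ (EBIT − I) = R$17,392,342.00 ÷ R$8,885,842.00 = 1.9573.
EPS therefore changes by 1.9573 × (-23.0%) = -45.0%.

-45.0%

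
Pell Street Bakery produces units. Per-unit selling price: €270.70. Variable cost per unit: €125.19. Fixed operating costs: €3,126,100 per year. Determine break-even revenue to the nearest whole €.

€5,815,650

CM per unit = €270.70 − €125.19 = €145.51; CM ratio = €145.51 / €270.70 = 0.5375.
Break-even revenue = fixed costs × price ÷ CM = €3,126,100 × €270.70 ÷ €145.51 = €5,815,650.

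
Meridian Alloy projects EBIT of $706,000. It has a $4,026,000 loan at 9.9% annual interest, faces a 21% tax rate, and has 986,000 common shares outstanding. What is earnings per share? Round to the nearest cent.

$0.25

Pre-tax income = $706,000 − $398,574.00 = $307,426.00.
Net income = $307,426.00 × (1 − 0.21) = $242,866.54.
Per share: $242,866.54 / 986,000 shares = $0.25.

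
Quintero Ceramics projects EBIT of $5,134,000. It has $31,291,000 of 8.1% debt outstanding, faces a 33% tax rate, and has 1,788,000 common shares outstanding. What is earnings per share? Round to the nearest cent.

$0.97

Interest = $2,534,571.00, so EBT = $5,134,000 − $2,534,571.00 = $2,599,429.00.
Net income = $2,599,429.00 × (1 − 0.33) = $1,741,617.43.
EPS = $1,741,617.43 ÷ 1,788,000 = $0.97.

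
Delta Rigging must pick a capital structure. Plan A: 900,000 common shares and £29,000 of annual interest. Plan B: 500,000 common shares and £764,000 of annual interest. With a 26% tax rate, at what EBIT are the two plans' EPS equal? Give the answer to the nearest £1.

Set EPS_A = EPS_B: (EBIT − £29,000)(1 − 0.26) ÷ 900,000 = (EBIT − £764,000)(1 − 0.26) ÷ 500,000.
The (1 − t) factor cancels: (EBIT − 29,000) × 500,000 = (EBIT − 764,000) × 900,000.
Solving, EBIT = (764,000·900,000 − 29,000·500,000) / (900,000 − 500,000) = 673,100,000,000 / 400,000 = 1,682,750.00.

£1,682,750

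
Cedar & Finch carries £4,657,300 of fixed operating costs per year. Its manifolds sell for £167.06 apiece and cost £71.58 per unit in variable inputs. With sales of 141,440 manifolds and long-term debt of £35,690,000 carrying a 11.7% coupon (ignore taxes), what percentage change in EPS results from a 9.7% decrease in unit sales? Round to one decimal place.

Total contribution margin = 141,440 × £95.48 = £13,504,691.20.
EBIT = £13,504,691.20 − £4,657,300 = £8,847,391.20.
After interest of £4,175,730.00, pre-tax earnings = £4,671,661.20.
Degree of combined leverage = contribution ÷ (EBIT − I) = £13,504,691.20 ÷ £4,671,661.20 = 2.8908.
EPS therefore changes by 2.8908 × (-9.7%) = -28.0%.

-28.0%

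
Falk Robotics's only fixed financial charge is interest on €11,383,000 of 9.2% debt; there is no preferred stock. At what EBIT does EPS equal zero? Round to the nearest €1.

€1,047,236

Annual interest = 9.2% × €11,383,000 = €1,047,236.00.
With no preferred dividends, EPS = 0 when EBIT exactly covers interest, so the financial break-even EBIT is €1,047,236.00.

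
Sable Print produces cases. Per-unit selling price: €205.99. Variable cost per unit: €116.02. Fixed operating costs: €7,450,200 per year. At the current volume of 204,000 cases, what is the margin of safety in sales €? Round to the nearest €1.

Contribution margin per unit = €205.99 − €116.02 = €89.97. Break-even units = €7,450,200 ÷ €89.97 = 82,807.60; break-even revenue = 82,807.60 × €205.99 = €17,057,538.05.
Actual sales revenue = 204,000 × €205.99 = €42,021,960.00.
Margin of safety = €42,021,960.00 − €17,057,538.05 = €24,964,422.

€24,964,422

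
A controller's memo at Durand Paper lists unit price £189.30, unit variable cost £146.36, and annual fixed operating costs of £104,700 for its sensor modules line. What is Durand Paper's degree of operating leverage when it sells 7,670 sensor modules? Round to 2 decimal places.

Contribution at this volume is 7,670 × £42.94 = £329,349.80.
Subtracting fixed costs: EBIT = £329,349.80 − £104,700 = £224,649.80.
DOL = contribution ÷ EBIT = £329,349.80 ÷ £224,649.80 = 1.4661.

1.47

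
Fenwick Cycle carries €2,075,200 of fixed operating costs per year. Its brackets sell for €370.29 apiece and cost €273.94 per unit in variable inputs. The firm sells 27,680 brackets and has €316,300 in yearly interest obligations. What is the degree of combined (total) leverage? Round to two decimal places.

9.68

At 27,680 units, contribution = 27,680 × €96.35 = €2,666,968.00.
Subtracting fixed costs: EBIT = €2,666,968.00 − €2,075,200 = €591,768.00. Interest = €316,300.00.
DOL = €2,666,968.00 ÷ €591,768.00 = 4.5068; DFL = €591,768.00 ÷ €275,468.00 = 2.1482.
Combined leverage = 4.5068 × 2.1482 = 9.6815.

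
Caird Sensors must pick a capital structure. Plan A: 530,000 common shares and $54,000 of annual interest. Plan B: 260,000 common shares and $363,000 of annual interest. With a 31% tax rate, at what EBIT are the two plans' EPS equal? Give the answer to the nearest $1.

At indifference, (EBIT − 54,000)(1 − t)/530,000 = (EBIT − 363,000)(1 − t)/260,000.
The (1 − t) factor cancels: (EBIT − 54,000) × 260,000 = (EBIT − 363,000) × 530,000.
Solving, EBIT = (363,000·530,000 − 54,000·260,000) / (530,000 − 260,000) = 178,350,000,000 / 270,000 = 660,555.56.

$660,556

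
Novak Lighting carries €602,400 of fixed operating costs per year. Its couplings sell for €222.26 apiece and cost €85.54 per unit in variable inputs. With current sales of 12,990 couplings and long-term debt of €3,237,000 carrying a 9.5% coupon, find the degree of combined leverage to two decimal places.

Contribution at this volume is 12,990 × €136.72 = €1,775,992.80.
EBIT = €1,775,992.80 − €602,400 = €1,173,592.80. Interest = €307,515.00, so EBIT − I = €866,077.80.
Degree of total leverage = total CM / (EBIT − interest) = €1,775,992.80 / €866,077.80 = 2.0506.

2.05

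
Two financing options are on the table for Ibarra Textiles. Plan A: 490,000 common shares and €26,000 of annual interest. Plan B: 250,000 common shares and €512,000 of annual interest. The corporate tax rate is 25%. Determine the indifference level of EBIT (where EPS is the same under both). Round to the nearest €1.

Set EPS_A = EPS_B: (EBIT − €26,000)(1 − 0.25) ÷ 490,000 = (EBIT − €512,000)(1 − 0.25) ÷ 250,000.
Cancelling (1 − t) and cross-multiplying: 250,000·(EBIT − 26,000) = 490,000·(EBIT − 512,000).
Solving, EBIT = (512,000·490,000 − 26,000·250,000) / (490,000 − 250,000) = 244,380,000,000 / 240,000 = 1,018,250.00.

€1,018,250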